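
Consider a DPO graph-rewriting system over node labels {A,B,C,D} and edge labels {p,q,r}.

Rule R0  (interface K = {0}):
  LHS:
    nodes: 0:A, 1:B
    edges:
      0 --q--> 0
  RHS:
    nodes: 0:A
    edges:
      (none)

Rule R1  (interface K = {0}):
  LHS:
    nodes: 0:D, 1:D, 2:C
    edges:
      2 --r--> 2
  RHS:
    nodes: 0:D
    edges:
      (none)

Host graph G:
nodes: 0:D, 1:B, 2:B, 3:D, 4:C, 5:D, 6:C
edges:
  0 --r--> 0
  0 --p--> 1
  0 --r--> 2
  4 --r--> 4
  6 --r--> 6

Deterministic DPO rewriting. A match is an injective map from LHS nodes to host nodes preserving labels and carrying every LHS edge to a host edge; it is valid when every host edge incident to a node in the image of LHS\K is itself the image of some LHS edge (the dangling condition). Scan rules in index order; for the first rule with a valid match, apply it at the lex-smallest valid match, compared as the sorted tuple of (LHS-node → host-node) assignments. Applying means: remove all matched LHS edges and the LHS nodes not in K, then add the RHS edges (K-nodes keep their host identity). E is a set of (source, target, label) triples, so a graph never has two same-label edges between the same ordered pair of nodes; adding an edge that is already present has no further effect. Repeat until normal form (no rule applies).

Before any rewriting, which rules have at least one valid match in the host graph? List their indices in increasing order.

Answer: [R1]

Rewrite trace:
R0: no valid match — LHS pattern not found
R1: 8 valid matches — {0↦0, 1↦3, 2↦4}, {0↦0, 1↦3, 2↦6}, {0↦0, 1↦5, 2↦4} (+5 more)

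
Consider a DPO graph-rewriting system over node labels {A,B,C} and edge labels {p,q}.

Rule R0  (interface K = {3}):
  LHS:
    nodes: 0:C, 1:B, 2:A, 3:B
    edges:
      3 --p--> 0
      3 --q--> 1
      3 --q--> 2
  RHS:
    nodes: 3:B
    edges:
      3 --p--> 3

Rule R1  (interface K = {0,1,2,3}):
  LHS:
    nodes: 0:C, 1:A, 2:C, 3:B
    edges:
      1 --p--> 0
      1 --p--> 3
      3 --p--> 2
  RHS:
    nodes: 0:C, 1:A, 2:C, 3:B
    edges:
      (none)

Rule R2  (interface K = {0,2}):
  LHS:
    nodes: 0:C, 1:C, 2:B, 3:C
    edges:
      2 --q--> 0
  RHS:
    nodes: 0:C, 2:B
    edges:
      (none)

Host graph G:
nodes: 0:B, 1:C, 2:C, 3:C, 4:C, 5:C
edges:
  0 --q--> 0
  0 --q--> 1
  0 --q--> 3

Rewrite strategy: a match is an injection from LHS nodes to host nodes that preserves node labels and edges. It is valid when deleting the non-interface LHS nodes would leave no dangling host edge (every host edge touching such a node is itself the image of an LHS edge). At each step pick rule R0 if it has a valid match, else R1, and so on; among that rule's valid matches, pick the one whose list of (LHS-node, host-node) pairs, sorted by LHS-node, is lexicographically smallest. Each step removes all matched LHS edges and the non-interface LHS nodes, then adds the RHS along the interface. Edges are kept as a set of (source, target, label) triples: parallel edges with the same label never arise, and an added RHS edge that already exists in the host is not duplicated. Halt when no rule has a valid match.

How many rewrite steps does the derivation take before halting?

start.  V:6 E:3  edges: 0-q->0 0-q->1 0-q->3
1. fire R2 via {0↦1, 1↦2, 2↦0, 3↦4}  →  V:4 E:2  edges: 0-q->0 0-q->3
2. fire R2 via {0↦3, 1↦1, 2↦0, 3↦5}  →  V:2 E:1  edges: 0-q->0
normal form: no rule applies after step 2

Answer: 2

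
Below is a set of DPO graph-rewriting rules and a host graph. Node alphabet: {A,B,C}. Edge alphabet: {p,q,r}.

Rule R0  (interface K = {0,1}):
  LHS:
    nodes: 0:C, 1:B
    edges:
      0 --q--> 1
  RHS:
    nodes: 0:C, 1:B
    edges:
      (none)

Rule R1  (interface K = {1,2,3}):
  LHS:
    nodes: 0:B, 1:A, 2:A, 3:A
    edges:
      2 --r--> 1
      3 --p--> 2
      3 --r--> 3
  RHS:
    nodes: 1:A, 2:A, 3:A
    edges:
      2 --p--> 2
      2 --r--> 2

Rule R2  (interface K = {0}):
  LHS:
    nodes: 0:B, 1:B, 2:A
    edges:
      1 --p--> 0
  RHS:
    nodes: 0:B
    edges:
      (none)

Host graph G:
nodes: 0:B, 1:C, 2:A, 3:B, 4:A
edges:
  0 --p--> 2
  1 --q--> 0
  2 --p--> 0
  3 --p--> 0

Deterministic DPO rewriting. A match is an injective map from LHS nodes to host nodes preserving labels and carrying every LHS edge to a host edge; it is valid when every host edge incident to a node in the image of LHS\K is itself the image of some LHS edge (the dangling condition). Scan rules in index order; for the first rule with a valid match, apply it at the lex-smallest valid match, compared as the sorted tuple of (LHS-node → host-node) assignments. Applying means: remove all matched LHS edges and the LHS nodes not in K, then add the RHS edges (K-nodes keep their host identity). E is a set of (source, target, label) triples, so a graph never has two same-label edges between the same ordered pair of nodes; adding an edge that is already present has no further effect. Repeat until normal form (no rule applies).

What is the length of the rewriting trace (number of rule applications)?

start.  V:5 E:4  edges: 0-p->2 1-q->0 2-p->0 3-p->0
1. fire R0 via {0↦1, 1↦0}  →  V:5 E:3  edges: 0-p->2 2-p->0 3-p->0
2. fire R2 via {0↦0, 1↦3, 2↦4}  →  V:3 E:2  edges: 0-p->2 2-p->0
normal form: no rule applies after step 2

Answer: 2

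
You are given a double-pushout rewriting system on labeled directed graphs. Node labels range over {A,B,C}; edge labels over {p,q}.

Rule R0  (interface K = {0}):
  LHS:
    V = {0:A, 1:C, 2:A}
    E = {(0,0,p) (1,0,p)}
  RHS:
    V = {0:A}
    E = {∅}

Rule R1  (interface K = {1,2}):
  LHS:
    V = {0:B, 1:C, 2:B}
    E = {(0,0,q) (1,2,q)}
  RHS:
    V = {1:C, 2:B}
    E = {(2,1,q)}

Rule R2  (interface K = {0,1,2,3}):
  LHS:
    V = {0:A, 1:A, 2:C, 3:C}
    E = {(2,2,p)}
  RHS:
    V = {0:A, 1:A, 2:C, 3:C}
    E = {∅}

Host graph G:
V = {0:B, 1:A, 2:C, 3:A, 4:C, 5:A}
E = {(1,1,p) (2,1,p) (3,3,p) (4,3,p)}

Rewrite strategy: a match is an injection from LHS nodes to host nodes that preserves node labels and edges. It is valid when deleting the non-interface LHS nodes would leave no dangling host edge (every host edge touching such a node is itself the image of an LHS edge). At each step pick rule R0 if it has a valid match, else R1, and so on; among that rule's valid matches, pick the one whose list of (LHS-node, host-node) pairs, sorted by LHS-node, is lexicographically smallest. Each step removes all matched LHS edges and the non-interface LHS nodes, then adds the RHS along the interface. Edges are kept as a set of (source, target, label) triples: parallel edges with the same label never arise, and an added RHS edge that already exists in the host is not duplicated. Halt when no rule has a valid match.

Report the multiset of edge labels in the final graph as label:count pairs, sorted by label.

Answer: (no edges)

Steps:
start.  V:6 E:4  edges: 1-p->1 2-p->1 3-p->3 4-p->3
1. fire R0 via {0↦1, 1↦2, 2↦5}  →  V:4 E:2  edges: 3-p->3 4-p->3
2. fire R0 via {0↦3, 1↦4, 2↦1}  →  V:2 E:0  edges: ∅
normal form: no rule applies after step 2
NF edges: []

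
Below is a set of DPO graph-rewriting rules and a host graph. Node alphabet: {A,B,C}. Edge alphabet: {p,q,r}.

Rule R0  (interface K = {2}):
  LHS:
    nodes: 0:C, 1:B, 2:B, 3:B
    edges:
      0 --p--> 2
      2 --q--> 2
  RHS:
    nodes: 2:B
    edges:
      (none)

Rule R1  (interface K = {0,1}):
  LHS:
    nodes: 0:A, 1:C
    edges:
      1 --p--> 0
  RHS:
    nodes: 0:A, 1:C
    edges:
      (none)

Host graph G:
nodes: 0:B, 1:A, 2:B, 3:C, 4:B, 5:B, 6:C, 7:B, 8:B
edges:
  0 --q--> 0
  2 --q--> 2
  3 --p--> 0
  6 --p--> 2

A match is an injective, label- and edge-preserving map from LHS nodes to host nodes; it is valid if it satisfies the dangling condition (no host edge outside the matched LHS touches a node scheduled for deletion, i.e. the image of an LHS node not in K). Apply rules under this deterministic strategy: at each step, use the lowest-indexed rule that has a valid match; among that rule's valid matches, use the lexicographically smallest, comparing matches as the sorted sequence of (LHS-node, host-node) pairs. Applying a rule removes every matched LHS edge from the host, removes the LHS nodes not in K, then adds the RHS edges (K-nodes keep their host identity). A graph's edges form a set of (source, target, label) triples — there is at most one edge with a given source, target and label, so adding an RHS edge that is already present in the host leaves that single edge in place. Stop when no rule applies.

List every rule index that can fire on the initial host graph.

Answer: [R0]

Derivation:
R0: 24 valid matches — {0↦3, 1↦4, 2↦0, 3↦5}, {0↦3, 1↦4, 2↦0, 3↦7}, {0↦3, 1↦4, 2↦0, 3↦8} (+21 more)
R1: no valid match — LHS pattern not found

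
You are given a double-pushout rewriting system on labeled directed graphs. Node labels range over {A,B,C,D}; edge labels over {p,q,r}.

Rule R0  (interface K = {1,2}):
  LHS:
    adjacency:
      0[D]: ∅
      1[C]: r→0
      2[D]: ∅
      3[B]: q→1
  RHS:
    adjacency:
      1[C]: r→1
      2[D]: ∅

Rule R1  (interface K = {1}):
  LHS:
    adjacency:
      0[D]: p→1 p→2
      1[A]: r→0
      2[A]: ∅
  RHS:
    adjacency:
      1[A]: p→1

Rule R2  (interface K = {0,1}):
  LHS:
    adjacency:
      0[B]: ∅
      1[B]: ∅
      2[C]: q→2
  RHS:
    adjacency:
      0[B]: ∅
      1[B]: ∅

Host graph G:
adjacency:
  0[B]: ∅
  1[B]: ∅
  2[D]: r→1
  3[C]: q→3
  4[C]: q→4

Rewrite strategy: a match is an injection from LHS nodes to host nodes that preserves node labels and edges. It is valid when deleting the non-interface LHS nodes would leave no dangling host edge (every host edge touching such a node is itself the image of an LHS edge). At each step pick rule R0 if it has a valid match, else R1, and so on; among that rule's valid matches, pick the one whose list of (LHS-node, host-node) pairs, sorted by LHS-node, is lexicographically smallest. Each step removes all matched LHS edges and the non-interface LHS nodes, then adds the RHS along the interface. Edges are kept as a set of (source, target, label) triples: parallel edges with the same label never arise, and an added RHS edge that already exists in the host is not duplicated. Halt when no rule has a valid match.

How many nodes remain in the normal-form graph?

[0] host  ⇒  5 nodes, 3 edges  {2-r->1 3-q->3 4-q->4}
[1] R2 @ {0↦0, 1↦1, 2↦3}  ⇒  4 nodes, 2 edges  {2-r->1 4-q->4}
[2] R2 @ {0↦0, 1↦1, 2↦4}  ⇒  3 nodes, 1 edges  {2-r->1}
halt: no rule applies after step 2
NF nodes: {0:B, 1:B, 2:D}

Answer: 3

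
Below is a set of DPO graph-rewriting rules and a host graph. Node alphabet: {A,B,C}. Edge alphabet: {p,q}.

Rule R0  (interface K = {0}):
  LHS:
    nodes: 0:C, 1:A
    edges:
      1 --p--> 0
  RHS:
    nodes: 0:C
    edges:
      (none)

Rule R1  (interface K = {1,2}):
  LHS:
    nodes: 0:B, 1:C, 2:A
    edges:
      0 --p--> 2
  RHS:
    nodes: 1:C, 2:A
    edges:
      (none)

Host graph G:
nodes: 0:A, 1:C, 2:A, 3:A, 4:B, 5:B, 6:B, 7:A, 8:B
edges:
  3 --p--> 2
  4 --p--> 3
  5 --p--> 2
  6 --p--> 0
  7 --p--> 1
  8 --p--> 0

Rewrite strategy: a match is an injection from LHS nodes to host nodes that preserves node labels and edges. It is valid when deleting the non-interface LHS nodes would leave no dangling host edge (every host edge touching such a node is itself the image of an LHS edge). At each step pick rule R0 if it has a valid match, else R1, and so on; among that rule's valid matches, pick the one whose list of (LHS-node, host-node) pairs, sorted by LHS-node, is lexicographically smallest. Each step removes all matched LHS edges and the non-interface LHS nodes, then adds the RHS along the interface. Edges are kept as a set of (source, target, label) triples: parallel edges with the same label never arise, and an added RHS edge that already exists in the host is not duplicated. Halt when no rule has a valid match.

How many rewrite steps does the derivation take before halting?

Answer: 5

Rewrite trace:
[0] host  ⇒  9 nodes, 6 edges  {3-p->2 4-p->3 5-p->2 6-p->0 7-p->1 8-p->0}
[1] R0 @ {0↦1, 1↦7}  ⇒  8 nodes, 5 edges  {3-p->2 4-p->3 5-p->2 6-p->0 8-p->0}
[2] R1 @ {0↦4, 1↦1, 2↦3}  ⇒  7 nodes, 4 edges  {3-p->2 5-p->2 6-p->0 8-p->0}
[3] R1 @ {0↦5, 1↦1, 2↦2}  ⇒  6 nodes, 3 edges  {3-p->2 6-p->0 8-p->0}
[4] R1 @ {0↦6, 1↦1, 2↦0}  ⇒  5 nodes, 2 edges  {3-p->2 8-p->0}
[5] R1 @ {0↦8, 1↦1, 2↦0}  ⇒  4 nodes, 1 edges  {3-p->2}
normal form: no rule applies after step 5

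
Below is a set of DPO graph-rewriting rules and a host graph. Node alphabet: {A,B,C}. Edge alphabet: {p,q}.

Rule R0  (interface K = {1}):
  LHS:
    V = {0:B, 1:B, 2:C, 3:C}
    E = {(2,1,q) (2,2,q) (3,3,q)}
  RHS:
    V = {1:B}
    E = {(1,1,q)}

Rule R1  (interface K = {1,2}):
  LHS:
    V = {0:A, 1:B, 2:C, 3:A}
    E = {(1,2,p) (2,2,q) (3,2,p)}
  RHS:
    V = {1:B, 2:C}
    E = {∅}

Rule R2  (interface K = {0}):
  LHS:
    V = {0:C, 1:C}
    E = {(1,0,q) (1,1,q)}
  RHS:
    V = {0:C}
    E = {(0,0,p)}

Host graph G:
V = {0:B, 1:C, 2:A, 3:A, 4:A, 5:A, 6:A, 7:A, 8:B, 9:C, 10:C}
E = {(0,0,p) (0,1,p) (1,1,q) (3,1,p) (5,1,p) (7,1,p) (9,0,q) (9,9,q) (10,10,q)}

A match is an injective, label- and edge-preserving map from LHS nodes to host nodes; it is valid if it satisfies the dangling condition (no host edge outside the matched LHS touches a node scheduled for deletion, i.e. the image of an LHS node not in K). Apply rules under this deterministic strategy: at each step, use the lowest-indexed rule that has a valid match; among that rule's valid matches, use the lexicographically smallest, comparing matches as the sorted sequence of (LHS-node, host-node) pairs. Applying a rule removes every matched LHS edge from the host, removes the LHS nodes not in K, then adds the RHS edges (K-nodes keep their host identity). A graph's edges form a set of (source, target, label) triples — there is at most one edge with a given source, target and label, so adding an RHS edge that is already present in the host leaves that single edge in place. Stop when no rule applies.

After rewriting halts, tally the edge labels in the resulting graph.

[0] host  ⇒  11 nodes, 9 edges  {0-p->0 0-p->1 1-q->1 3-p->1 5-p->1 7-p->1 9-q->0 9-q->9 10-q->10}
[1] R0 @ {0↦8, 1↦0, 2↦9, 3↦10}  ⇒  8 nodes, 7 edges  {0-p->0 0-q->0 0-p->1 1-q->1 3-p->1 5-p->1 7-p->1}
[2] R1 @ {0↦2, 1↦0, 2↦1, 3↦3}  ⇒  6 nodes, 4 edges  {0-p->0 0-q->0 5-p->1 7-p->1}
normal form: no rule applies after step 2
NF edges: [(0, 0, 'p'), (0, 0, 'q'), (5, 1, 'p'), (7, 1, 'p')]

Answer: p:3 q:1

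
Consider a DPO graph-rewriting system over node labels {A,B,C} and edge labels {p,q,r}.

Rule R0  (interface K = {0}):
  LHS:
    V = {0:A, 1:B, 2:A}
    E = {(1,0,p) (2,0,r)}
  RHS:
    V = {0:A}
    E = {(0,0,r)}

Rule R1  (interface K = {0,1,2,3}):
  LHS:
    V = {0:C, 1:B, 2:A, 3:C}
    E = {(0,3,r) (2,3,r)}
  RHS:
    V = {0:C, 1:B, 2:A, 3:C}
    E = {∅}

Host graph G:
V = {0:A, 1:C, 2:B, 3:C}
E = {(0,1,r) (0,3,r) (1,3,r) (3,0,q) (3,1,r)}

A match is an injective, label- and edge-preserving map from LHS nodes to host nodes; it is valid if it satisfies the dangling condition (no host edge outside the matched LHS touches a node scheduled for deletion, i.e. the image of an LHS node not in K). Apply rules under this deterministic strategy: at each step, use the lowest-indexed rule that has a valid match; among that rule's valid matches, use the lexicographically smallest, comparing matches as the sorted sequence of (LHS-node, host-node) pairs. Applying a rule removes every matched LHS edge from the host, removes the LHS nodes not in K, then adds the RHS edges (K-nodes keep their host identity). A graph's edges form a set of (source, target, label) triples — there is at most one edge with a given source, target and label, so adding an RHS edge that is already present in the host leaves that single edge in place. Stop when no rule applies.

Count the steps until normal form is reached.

Answer: 2

Derivation:
start.  V:4 E:5  edges: 0-r->1 0-r->3 1-r->3 3-q->0 3-r->1
1. fire R1 via {0↦1, 1↦2, 2↦0, 3↦3}  →  V:4 E:3  edges: 0-r->1 3-q->0 3-r->1
2. fire R1 via {0↦3, 1↦2, 2↦0, 3↦1}  →  V:4 E:1  edges: 3-q->0
normal form: no rule applies after step 2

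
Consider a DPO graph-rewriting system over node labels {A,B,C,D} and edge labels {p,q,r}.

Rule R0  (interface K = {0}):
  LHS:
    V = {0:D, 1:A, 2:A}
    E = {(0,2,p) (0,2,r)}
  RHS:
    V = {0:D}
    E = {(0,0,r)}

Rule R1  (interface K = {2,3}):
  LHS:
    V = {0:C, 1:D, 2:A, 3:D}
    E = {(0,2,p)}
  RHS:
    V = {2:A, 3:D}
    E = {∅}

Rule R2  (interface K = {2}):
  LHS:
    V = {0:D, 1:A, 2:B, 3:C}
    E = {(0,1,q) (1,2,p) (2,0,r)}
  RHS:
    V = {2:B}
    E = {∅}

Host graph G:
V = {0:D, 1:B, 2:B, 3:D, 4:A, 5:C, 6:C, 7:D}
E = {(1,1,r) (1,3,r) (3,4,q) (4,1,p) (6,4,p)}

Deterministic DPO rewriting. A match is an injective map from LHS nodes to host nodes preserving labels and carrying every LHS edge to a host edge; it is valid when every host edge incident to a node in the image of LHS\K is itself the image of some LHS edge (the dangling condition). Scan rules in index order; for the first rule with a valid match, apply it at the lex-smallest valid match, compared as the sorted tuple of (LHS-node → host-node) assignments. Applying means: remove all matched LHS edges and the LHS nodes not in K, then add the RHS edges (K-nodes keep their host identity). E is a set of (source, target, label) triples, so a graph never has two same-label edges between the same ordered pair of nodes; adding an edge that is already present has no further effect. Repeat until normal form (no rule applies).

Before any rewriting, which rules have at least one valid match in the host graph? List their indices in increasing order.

R0: no valid match — LHS pattern not found
R1: 4 valid matches — {0↦6, 1↦0, 2↦4, 3↦3}, {0↦6, 1↦0, 2↦4, 3↦7}, {0↦6, 1↦7, 2↦4, 3↦0} (+1 more)
R2: no valid match — 2 raw matches, all fail dangling condition

Answer: [R1]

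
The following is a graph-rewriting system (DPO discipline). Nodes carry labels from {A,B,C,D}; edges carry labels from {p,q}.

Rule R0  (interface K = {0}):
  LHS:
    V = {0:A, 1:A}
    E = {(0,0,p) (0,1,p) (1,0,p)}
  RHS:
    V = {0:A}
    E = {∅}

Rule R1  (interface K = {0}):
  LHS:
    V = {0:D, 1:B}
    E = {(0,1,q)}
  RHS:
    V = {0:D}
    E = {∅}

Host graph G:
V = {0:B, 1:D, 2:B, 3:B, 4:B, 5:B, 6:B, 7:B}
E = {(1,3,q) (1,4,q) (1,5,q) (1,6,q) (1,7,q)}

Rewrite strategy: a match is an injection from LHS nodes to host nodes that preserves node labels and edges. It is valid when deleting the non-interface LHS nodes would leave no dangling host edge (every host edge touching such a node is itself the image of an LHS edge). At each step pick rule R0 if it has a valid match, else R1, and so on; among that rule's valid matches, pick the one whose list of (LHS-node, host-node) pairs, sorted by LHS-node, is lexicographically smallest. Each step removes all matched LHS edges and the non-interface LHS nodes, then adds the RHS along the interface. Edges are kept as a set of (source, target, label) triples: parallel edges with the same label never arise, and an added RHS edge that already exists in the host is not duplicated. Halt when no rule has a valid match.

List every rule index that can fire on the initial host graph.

Answer: [R1]

Rewrite trace:
R0: no valid match — LHS pattern not found
R1: 5 valid matches — {0↦1, 1↦3}, {0↦1, 1↦4}, {0↦1, 1↦5} (+2 more)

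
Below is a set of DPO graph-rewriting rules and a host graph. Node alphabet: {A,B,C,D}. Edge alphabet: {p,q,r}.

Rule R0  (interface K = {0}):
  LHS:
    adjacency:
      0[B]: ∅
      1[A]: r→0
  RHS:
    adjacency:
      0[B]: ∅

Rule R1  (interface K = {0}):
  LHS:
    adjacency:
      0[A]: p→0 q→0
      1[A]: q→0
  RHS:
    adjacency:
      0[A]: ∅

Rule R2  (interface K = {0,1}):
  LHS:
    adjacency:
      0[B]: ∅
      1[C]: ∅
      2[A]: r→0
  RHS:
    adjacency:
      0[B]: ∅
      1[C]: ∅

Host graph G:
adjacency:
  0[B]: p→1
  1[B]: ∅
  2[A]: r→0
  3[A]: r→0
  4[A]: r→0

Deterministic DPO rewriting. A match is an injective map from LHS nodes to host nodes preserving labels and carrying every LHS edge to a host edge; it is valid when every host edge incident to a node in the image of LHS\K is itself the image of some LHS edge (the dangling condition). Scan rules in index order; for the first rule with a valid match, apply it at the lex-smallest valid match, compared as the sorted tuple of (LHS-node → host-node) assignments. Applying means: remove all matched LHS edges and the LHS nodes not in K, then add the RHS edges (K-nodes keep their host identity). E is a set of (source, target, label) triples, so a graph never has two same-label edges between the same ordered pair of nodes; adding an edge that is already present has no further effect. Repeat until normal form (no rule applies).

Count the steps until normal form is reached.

[0] host  ⇒  5 nodes, 4 edges  {0-p->1 2-r->0 3-r->0 4-r->0}
[1] R0 @ {0↦0, 1↦2}  ⇒  4 nodes, 3 edges  {0-p->1 3-r->0 4-r->0}
[2] R0 @ {0↦0, 1↦3}  ⇒  3 nodes, 2 edges  {0-p->1 4-r->0}
[3] R0 @ {0↦0, 1↦4}  ⇒  2 nodes, 1 edges  {0-p->1}
halt: no rule applies after step 3

Answer: 3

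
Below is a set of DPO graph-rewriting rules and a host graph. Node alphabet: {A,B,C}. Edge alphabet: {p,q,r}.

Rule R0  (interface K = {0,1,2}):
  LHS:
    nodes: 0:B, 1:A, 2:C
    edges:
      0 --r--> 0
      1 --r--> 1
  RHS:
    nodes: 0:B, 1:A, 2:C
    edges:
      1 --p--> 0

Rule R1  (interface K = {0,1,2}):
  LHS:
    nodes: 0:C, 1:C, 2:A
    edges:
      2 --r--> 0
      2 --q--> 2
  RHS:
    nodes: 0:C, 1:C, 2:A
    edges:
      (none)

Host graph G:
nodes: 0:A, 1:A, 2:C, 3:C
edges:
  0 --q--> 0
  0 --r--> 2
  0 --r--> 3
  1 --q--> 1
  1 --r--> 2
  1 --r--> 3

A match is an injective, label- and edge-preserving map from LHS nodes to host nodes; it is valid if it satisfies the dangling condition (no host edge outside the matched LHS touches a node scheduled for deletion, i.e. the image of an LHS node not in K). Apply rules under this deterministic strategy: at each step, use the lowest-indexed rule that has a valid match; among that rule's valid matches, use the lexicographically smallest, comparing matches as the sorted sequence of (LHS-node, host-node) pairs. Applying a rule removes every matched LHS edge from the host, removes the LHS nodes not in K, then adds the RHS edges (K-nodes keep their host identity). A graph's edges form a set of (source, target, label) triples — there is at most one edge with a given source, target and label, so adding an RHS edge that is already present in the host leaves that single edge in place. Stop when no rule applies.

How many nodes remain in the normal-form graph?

Answer: 4

Derivation:
[0] host  ⇒  4 nodes, 6 edges  {0-q->0 0-r->2 0-r->3 1-q->1 1-r->2 1-r->3}
[1] R1 @ {0↦2, 1↦3, 2↦0}  ⇒  4 nodes, 4 edges  {0-r->3 1-q->1 1-r->2 1-r->3}
[2] R1 @ {0↦2, 1↦3, 2↦1}  ⇒  4 nodes, 2 edges  {0-r->3 1-r->3}
final graph: no rule applies after step 2
NF nodes: {0:A, 1:A, 2:C, 3:C}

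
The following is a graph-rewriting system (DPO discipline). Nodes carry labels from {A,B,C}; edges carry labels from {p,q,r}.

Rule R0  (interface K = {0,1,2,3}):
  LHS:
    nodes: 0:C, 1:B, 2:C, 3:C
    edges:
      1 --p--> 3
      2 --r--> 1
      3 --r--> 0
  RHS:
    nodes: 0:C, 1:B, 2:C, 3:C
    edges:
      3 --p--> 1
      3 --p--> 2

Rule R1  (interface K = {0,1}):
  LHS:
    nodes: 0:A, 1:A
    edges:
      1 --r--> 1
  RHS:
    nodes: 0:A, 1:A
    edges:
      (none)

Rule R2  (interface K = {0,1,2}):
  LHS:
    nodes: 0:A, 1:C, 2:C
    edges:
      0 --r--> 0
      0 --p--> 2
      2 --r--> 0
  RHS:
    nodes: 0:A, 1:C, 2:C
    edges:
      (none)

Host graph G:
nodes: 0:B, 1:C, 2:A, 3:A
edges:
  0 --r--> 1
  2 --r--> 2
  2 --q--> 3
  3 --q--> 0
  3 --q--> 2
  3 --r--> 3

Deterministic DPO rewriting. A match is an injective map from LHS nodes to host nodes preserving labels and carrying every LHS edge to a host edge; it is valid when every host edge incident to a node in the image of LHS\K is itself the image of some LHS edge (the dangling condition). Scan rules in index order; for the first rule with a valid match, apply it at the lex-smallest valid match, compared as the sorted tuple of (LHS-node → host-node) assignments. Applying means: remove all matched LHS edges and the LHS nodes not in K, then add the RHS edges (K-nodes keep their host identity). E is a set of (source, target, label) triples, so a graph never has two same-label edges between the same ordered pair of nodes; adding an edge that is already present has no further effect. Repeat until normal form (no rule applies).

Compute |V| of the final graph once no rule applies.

start.  V:4 E:6  edges: 0-r->1 2-r->2 2-q->3 3-q->0 3-q->2 3-r->3
1. fire R1 via {0↦2, 1↦3}  →  V:4 E:5  edges: 0-r->1 2-r->2 2-q->3 3-q->0 3-q->2
2. fire R1 via {0↦3, 1↦2}  →  V:4 E:4  edges: 0-r->1 2-q->3 3-q->0 3-q->2
halt: no rule applies after step 2
NF nodes: {0:B, 1:C, 2:A, 3:A}

Answer: 4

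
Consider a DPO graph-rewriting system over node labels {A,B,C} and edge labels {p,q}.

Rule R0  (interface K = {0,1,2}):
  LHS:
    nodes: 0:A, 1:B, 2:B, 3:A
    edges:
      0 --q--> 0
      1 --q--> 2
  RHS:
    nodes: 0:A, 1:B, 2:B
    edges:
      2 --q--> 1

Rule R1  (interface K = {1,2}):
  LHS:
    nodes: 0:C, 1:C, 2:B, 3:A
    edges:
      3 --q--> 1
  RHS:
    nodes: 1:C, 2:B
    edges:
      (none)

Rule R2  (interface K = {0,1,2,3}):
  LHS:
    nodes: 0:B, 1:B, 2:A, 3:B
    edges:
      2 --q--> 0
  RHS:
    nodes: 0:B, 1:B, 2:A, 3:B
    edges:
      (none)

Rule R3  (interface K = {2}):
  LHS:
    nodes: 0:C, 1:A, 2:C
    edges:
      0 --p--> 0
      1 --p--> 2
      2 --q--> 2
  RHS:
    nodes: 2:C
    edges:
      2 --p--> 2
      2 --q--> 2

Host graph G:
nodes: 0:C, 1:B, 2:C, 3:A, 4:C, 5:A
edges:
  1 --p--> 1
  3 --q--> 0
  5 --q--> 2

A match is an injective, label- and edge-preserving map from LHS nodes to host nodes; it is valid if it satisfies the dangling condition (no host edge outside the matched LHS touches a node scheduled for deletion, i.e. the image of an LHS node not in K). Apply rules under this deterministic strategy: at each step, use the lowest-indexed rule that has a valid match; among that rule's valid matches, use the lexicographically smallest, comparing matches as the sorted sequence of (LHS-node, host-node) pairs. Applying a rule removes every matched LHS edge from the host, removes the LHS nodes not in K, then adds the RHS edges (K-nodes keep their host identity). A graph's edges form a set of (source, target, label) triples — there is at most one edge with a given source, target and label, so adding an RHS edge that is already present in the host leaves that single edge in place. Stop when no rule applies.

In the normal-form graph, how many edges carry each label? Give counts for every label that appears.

initial: |V|=6 |E|=3  E = 1-p->1 3-q->0 5-q->2
step 1: apply R1 at {0↦4, 1↦0, 2↦1, 3↦3}  → |V|=4 |E|=2  E = 1-p->1 5-q->2
step 2: apply R1 at {0↦0, 1↦2, 2↦1, 3↦5}  → |V|=2 |E|=1  E = 1-p->1
halt: no rule applies after step 2
NF edges: [(1, 1, 'p')]

Answer: p:1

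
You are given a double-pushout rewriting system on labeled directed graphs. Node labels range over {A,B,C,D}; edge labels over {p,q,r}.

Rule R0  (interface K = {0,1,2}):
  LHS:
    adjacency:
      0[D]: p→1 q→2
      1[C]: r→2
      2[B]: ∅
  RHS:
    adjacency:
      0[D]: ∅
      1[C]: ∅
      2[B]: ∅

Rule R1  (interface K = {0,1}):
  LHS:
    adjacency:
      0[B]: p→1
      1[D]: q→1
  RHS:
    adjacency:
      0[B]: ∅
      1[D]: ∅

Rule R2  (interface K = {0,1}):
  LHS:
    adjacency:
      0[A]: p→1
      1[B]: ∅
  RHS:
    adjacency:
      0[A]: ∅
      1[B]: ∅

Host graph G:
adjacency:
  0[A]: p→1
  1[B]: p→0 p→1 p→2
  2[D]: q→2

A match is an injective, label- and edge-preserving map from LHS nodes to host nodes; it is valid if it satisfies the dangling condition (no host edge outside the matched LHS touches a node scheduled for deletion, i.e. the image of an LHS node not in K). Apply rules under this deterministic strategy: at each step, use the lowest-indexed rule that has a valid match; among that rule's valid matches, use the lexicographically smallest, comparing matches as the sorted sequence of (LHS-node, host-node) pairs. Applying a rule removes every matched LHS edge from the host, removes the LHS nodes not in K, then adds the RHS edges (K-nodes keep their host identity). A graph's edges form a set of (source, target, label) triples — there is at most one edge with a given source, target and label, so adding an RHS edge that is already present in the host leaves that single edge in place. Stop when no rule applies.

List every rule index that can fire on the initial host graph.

R0: no valid match — LHS pattern not found
R1: 1 valid match — {0↦1, 1↦2}
R2: 1 valid match — {0↦0, 1↦1}

Answer: [R1,R2]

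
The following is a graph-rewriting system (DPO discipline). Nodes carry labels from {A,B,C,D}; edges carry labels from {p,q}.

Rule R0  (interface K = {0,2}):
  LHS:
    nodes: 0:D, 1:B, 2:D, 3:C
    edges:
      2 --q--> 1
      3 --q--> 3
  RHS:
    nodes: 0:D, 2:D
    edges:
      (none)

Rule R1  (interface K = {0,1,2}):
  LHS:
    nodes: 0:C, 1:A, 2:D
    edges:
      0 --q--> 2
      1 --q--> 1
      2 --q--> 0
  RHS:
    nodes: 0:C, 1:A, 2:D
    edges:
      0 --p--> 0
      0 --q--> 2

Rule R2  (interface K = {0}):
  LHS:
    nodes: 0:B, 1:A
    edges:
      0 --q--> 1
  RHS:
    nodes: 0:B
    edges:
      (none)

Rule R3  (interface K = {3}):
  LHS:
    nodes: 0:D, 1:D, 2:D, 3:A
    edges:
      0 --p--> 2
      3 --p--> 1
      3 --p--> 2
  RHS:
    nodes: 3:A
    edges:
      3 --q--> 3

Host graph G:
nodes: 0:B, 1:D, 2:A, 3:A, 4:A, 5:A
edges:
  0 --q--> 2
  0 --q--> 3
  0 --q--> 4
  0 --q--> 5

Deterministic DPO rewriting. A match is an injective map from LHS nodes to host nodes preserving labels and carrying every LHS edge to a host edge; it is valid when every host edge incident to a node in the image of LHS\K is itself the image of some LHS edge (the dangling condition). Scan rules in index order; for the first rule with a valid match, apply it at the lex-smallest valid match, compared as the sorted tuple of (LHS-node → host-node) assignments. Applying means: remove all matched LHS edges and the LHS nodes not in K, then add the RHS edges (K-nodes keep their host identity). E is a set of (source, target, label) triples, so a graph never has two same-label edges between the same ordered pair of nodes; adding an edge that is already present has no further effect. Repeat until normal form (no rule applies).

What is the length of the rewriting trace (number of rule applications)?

Answer: 4

Rewrite trace:
start.  V:6 E:4  edges: 0-q->2 0-q->3 0-q->4 0-q->5
1. fire R2 via {0↦0, 1↦2}  →  V:5 E:3  edges: 0-q->3 0-q->4 0-q->5
2. fire R2 via {0↦0, 1↦3}  →  V:4 E:2  edges: 0-q->4 0-q->5
3. fire R2 via {0↦0, 1↦4}  →  V:3 E:1  edges: 0-q->5
4. fire R2 via {0↦0, 1↦5}  →  V:2 E:0  edges: ∅
normal form: no rule applies after step 4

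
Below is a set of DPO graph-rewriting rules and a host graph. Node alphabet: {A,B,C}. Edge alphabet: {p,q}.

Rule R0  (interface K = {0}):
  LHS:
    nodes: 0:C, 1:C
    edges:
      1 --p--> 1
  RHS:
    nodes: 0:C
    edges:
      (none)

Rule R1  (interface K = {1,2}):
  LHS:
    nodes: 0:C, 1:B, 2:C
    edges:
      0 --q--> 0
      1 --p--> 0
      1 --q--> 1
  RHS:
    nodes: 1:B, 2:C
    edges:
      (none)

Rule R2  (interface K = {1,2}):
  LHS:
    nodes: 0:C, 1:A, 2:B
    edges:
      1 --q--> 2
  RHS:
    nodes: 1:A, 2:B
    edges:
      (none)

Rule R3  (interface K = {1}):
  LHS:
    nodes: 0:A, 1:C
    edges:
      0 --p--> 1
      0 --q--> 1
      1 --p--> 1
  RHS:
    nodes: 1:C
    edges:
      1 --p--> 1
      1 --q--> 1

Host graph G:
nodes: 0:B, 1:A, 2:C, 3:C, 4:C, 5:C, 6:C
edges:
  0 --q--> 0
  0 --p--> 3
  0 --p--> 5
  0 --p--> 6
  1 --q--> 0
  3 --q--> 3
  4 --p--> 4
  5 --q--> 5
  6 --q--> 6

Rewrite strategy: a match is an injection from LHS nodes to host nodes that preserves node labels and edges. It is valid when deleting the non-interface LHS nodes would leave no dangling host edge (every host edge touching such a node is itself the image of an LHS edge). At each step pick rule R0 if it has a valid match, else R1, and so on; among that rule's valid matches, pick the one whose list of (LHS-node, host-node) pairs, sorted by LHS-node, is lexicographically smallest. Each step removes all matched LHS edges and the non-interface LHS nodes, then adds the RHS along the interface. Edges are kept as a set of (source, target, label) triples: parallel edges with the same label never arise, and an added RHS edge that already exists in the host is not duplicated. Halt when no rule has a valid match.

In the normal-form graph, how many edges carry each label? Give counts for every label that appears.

Answer: p:2 q:2

Derivation:
[0] host  ⇒  7 nodes, 9 edges  {0-q->0 0-p->3 0-p->5 0-p->6 1-q->0 3-q->3 4-p->4 5-q->5 6-q->6}
[1] R0 @ {0↦2, 1↦4}  ⇒  6 nodes, 8 edges  {0-q->0 0-p->3 0-p->5 0-p->6 1-q->0 3-q->3 5-q->5 6-q->6}
[2] R1 @ {0↦3, 1↦0, 2↦2}  ⇒  5 nodes, 5 edges  {0-p->5 0-p->6 1-q->0 5-q->5 6-q->6}
[3] R2 @ {0↦2, 1↦1, 2↦0}  ⇒  4 nodes, 4 edges  {0-p->5 0-p->6 5-q->5 6-q->6}
normal form: no rule applies after step 3
NF edges: [(0, 5, 'p'), (0, 6, 'p'), (5, 5, 'q'), (6, 6, 'q')]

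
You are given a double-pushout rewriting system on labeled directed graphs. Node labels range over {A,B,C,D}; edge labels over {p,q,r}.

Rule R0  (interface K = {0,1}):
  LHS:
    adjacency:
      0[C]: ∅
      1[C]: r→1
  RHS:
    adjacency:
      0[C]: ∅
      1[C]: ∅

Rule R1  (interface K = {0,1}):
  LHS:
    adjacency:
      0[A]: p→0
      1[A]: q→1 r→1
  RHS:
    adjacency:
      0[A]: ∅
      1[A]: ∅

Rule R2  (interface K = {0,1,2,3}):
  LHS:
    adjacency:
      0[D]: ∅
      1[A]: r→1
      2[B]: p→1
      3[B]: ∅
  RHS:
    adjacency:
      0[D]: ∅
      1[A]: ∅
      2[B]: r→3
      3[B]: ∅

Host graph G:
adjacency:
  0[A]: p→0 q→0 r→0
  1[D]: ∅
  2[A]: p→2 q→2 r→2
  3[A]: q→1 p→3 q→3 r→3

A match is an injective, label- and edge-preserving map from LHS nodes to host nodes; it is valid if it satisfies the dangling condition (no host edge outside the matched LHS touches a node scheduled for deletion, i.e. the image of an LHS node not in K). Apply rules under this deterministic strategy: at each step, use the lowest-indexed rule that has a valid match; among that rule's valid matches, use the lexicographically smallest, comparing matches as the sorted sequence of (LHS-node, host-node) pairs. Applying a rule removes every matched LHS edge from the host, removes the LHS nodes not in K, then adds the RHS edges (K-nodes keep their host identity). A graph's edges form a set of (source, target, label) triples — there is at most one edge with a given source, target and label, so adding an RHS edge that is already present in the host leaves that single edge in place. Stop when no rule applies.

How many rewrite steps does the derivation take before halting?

Answer: 2

Rewrite trace:
initial: |V|=4 |E|=10  E = 0-p->0 0-q->0 0-r->0 2-p->2 2-q->2 2-r->2 3-q->1 3-p->3 3-q->3 3-r->3
step 1: apply R1 at {0↦0, 1↦2}  → |V|=4 |E|=7  E = 0-q->0 0-r->0 2-p->2 3-q->1 3-p->3 3-q->3 3-r->3
step 2: apply R1 at {0↦2, 1↦0}  → |V|=4 |E|=4  E = 3-q->1 3-p->3 3-q->3 3-r->3
normal form: no rule applies after step 2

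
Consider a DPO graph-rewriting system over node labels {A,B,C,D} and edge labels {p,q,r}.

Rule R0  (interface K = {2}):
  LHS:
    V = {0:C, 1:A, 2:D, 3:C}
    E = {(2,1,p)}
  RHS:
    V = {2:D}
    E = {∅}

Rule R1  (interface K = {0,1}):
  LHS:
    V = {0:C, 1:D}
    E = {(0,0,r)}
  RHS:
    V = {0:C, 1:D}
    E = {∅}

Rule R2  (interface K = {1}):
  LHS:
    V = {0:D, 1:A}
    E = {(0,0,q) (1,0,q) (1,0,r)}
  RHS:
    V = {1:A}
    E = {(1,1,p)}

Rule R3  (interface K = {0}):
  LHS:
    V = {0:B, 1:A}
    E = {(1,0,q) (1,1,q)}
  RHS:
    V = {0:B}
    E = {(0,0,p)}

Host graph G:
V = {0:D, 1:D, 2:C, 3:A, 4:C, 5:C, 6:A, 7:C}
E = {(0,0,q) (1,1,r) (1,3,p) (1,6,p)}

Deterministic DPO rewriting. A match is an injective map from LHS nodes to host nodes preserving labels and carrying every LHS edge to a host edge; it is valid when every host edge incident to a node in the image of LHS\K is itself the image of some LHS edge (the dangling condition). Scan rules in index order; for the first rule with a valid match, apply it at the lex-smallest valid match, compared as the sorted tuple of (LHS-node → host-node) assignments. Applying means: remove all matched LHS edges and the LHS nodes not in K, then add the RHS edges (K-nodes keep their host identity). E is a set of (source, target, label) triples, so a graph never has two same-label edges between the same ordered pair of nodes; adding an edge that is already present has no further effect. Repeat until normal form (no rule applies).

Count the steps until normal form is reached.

start.  V:8 E:4  edges: 0-q->0 1-r->1 1-p->3 1-p->6
1. fire R0 via {0↦2, 1↦3, 2↦1, 3↦4}  →  V:5 E:3  edges: 0-q->0 1-r->1 1-p->6
2. fire R0 via {0↦5, 1↦6, 2↦1, 3↦7}  →  V:2 E:2  edges: 0-q->0 1-r->1
final graph: no rule applies after step 2

Answer: 2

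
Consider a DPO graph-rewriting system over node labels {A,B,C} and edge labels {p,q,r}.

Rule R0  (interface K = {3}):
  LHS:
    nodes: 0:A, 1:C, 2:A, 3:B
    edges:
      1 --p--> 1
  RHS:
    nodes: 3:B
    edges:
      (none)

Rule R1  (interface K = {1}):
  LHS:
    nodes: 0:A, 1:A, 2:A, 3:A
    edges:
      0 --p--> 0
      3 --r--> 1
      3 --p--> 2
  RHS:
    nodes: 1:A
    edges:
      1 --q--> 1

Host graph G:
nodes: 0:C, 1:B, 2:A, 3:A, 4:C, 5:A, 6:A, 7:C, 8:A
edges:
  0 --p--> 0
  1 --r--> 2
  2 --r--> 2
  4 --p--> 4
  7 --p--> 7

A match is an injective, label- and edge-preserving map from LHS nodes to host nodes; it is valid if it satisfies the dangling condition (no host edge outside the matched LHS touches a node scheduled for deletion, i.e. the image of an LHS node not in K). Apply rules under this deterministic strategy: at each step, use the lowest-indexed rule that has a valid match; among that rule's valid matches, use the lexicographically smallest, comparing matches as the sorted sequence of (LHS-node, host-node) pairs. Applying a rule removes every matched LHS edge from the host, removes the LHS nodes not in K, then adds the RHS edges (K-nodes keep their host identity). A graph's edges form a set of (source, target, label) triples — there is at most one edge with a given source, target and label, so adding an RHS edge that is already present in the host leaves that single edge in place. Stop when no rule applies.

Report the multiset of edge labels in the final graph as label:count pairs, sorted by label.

Answer: p:1 r:2

Derivation:
initial: |V|=9 |E|=5  E = 0-p->0 1-r->2 2-r->2 4-p->4 7-p->7
step 1: apply R0 at {0↦3, 1↦0, 2↦5, 3↦1}  → |V|=6 |E|=4  E = 1-r->2 2-r->2 4-p->4 7-p->7
step 2: apply R0 at {0↦6, 1↦4, 2↦8, 3↦1}  → |V|=3 |E|=3  E = 1-r->2 2-r->2 7-p->7
halt: no rule applies after step 2
NF edges: [(1, 2, 'r'), (2, 2, 'r'), (7, 7, 'p')]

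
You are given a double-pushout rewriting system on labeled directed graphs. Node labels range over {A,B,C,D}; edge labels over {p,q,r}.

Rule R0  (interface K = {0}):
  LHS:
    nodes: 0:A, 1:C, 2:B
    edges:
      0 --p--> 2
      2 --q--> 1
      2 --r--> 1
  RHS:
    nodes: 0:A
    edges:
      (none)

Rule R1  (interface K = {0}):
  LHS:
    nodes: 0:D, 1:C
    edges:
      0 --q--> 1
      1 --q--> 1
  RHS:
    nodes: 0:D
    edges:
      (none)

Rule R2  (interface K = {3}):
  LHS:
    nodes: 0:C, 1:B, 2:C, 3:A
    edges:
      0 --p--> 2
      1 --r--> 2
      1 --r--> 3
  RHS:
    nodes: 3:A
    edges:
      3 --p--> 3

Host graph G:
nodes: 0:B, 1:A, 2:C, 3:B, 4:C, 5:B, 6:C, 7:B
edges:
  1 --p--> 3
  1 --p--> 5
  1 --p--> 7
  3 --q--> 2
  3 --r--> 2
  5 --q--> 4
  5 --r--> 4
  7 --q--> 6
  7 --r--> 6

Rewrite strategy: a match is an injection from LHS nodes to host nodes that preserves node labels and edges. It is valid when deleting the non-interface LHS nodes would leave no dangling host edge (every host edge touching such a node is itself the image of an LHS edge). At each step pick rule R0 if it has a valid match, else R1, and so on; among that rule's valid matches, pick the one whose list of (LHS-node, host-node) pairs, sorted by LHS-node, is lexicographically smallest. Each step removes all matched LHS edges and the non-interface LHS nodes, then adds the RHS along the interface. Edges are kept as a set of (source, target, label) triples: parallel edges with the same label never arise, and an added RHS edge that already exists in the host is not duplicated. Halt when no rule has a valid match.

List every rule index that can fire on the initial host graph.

R0: 3 valid matches — {0↦1, 1↦2, 2↦3}, {0↦1, 1↦4, 2↦5}, {0↦1, 1↦6, 2↦7}
R1: no valid match — LHS pattern not found
R2: no valid match — LHS pattern not found

Answer: [R0]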